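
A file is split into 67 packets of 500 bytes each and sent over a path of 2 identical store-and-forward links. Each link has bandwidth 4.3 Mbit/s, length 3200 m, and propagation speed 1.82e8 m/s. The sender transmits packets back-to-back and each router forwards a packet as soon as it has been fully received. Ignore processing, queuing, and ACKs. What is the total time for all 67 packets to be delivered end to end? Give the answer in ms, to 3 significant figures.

63.3 ms

Per-hop transmission t_tx = L/R = 4000/4300000 = 0.930233 ms.
Per-hop propagation t_prop = 3200/182000000 = 0.0175824 ms.
Pipeline fill: first packet needs 2·t_tx to clear all hops; remaining 66 packets each add one t_tx.
Total = (2+67-1)·t_tx + 2·t_prop = 68·0.930233 + 2·0.0175824 = 63.3 ms.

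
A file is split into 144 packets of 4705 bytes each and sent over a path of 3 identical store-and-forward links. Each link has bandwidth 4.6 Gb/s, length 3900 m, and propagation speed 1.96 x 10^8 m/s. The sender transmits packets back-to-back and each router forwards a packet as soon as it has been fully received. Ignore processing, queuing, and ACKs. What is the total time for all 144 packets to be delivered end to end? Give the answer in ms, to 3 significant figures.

1.25 ms

Per-hop transmission t_tx = L/R = 37640/4600000000 = 0.00818261 ms.
Per-hop propagation t_prop = 3900/196000000 = 0.019898 ms.
Pipeline fill: first packet needs 3·t_tx to clear all hops; remaining 143 packets each add one t_tx.
Total = (3+144-1)·t_tx + 3·t_prop = 146·0.00818261 + 3·0.019898 = 1.25 ms.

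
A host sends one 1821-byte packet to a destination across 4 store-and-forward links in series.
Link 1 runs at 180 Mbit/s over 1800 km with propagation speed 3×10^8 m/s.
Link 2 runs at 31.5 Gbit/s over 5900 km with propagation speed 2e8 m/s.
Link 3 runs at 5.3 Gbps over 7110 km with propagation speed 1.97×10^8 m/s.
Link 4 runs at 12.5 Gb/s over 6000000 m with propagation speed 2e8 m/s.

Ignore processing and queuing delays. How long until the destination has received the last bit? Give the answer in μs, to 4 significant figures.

L = 1821 × 8 = 14568 bits.
Transmission delays (L/R per hop): 80.9333, 0.462476, 2.74868, 1.16544 μs; sum = 85.3099 μs.
Propagation delays (d/s per hop): 6000, 29500, 36091.4, 30000 μs; sum = 101591 μs.
End-to-end = 101700 μs.

101700 μs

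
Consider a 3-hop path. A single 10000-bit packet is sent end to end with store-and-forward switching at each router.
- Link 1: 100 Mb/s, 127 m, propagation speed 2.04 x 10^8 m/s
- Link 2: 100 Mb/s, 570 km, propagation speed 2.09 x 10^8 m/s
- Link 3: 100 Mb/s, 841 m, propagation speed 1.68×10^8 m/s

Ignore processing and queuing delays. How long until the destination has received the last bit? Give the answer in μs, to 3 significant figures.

3030 μs

Transmission delay per hop = L/R = 10000/100000000 = 100 μs; 3 hops → 300 μs.
Propagation delays (d/s per hop): 0.622549, 2727.27, 5.00595 μs; sum = 2732.9 μs.
End-to-end = 3030 μs.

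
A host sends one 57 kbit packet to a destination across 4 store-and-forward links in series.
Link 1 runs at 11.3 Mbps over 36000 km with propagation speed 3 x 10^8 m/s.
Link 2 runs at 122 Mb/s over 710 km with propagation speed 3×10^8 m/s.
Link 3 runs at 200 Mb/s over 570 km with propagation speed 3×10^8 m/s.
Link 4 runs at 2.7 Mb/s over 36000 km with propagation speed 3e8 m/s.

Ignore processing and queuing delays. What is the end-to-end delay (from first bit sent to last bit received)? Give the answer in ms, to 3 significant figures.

L = 57000 bits.
Transmission delays (L/R per hop): 5.04425, 0.467213, 0.285, 21.1111 ms; sum = 26.9076 ms.
Propagation delays (d/s per hop): 120, 2.36667, 1.9, 120 ms; sum = 244.267 ms.
End-to-end = 271 ms.

271 ms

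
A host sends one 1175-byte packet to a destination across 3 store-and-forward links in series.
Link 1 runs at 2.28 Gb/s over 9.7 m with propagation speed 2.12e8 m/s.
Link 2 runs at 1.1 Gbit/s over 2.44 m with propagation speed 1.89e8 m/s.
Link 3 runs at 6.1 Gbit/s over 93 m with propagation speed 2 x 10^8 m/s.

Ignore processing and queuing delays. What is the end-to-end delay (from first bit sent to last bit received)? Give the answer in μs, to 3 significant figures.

L = 1175 × 8 = 9400 bits.
Transmission delays (L/R per hop): 4.12281, 8.54545, 1.54098 μs; sum = 14.2092 μs.
Propagation delays (d/s per hop): 0.0457547, 0.0129101, 0.465 μs; sum = 0.523665 μs.
End-to-end = 14.7 μs.

14.7 μs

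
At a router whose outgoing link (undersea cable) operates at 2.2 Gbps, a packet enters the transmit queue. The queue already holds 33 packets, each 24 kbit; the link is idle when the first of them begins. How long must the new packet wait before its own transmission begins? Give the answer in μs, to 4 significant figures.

Each queued packet: L/R = 24000/2200000000 = 10.9091 μs.
33 queued → 360 μs.
Queuing delay = 360.0 μs.

360.0 μs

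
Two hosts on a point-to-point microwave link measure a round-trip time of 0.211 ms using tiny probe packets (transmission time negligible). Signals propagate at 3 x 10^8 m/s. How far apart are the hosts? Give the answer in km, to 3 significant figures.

One-way propagation = RTT/2 = 0.1055 ms.
d = s × t = 300000000 × 0.0001055 = 31.7 km.

31.7 km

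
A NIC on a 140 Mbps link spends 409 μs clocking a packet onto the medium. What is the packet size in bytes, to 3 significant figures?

L = R × t_tx = 140000000 b/s × 0.000409 s = 57260 bits.
In bytes: 57260 / 8 = 7160 bytes.

7160 bytes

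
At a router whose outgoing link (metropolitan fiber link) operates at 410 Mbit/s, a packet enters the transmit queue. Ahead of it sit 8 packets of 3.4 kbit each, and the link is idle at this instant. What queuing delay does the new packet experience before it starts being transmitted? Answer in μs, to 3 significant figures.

66.3 μs

Each queued packet: L/R = 3400/410000000 = 8.29268 μs.
8 queued → 66.3415 μs.
Queuing delay = 66.3 μs.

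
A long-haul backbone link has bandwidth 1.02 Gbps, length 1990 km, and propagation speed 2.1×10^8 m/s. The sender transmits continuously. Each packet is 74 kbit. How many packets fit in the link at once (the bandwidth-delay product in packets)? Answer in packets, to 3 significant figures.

Propagation delay = 1990000 / 210000000 = 0.00947619 s.
BDP = R × t_prop = 1020000000 × 0.00947619 = 9665710 bits.
In packets of 74000 bits: 131 packets.

131 packets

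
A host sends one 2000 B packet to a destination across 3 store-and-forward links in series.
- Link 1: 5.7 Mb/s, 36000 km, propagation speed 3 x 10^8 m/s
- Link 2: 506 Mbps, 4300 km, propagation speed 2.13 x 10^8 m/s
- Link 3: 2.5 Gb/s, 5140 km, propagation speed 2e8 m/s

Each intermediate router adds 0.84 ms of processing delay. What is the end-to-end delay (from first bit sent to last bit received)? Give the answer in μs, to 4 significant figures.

170400 μs

L = 2000 × 8 = 16000 bits.
Transmission delays (L/R per hop): 2807.02, 31.6206, 6.4 μs; sum = 2845.04 μs.
Propagation delays (d/s per hop): 120000, 20187.8, 25700 μs; sum = 165888 μs.
Processing at 2 router(s): 2 × 0.84 ms = 1680 μs.
End-to-end = 170400 μs.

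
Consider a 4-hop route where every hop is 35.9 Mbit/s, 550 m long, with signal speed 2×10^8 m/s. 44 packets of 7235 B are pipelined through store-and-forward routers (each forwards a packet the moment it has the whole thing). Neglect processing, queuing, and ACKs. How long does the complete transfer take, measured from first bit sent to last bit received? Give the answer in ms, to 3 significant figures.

75.8 ms

Per-hop transmission t_tx = L/R = 57880/35900000 = 1.61226 ms.
Per-hop propagation t_prop = 550/200000000 = 0.00275 ms.
Pipeline fill: first packet needs 4·t_tx to clear all hops; remaining 43 packets each add one t_tx.
Total = (4+44-1)·t_tx + 4·t_prop = 47·1.61226 + 4·0.00275 = 75.8 ms.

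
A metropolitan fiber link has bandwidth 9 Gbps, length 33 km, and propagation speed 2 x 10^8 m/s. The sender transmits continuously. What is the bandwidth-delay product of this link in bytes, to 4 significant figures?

185600 bytes

Propagation delay = 33000 / 200000000 = 0.000165 s.
BDP = R × t_prop = 9000000000 × 0.000165 = 1485000 bits.
In bytes: 1485000/8 = 185600 bytes.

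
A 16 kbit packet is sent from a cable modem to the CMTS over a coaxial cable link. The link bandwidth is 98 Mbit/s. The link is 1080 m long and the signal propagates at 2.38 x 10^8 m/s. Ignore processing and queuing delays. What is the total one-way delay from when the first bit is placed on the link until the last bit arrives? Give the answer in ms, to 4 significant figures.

0.1678 ms

L = 16000 bits.
Transmission delay = L/R = 16000 / 98000000 = 0.163265 ms.
Propagation delay = d/s = 1080 m / 238000000 m/s = 0.00453782 ms.
Total = 0.1678 ms.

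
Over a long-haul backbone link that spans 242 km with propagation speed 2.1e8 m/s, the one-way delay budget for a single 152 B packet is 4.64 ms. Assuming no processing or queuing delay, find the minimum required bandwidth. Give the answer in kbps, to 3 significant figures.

349 kbps

L = 1216 bits.
Propagation delay = 242000 / 210000000 = 1.15238 ms.
Transmission budget = 4.64 − 1.15238 = 3.48762 ms.
R ≥ L / t_tx = 1216 bits / 0.00348762 s = 349 kbps.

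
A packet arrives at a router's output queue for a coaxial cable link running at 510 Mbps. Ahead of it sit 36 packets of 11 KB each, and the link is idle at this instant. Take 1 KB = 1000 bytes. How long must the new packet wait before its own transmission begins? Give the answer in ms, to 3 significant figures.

Each queued packet: L/R = 88000/510000000 = 0.172549 ms.
36 queued → 6.21176 ms.
Queuing delay = 6.21 ms.

6.21 ms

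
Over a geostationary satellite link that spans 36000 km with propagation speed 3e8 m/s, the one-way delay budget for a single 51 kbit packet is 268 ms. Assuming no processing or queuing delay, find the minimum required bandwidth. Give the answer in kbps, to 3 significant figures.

345 kbps

Propagation delay = 36000000 / 300000000 = 120 ms.
Transmission budget = 268 − 120 = 148 ms.
R ≥ L / t_tx = 51000 bits / 0.148 s = 345 kbps.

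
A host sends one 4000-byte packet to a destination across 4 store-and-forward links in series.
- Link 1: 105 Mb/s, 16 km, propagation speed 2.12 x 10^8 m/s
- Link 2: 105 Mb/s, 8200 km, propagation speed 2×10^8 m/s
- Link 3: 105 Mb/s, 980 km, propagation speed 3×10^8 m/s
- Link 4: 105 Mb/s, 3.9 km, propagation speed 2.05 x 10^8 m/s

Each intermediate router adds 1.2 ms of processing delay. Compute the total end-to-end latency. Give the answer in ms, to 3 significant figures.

L = 4000 × 8 = 32000 bits.
Transmission delay per hop = L/R = 32000/105000000 = 0.304762 ms; 4 hops → 1.21905 ms.
Propagation delays (d/s per hop): 0.0754717, 41, 3.26667, 0.0190244 ms; sum = 44.3612 ms.
Processing at 3 router(s): 3 × 1.2 ms = 3.6 ms.
End-to-end = 49.2 ms.

49.2 ms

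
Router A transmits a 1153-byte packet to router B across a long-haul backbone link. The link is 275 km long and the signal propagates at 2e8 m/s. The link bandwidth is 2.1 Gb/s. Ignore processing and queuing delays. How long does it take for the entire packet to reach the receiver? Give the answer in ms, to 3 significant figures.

1.38 ms

L = 1153 × 8 = 9224 bits.
Transmission delay = L/R = 9224 / 2100000000 = 0.00439238 ms.
Propagation delay = d/s = 275000 m / 200000000 m/s = 1.375 ms.
Total = 1.38 ms.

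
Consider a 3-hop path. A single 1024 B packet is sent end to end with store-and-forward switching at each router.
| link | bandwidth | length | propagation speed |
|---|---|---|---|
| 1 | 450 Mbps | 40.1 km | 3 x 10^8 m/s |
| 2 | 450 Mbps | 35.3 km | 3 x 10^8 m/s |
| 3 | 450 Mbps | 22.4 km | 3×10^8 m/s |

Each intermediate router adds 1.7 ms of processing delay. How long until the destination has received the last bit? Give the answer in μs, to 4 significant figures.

L = 1024 × 8 = 8192 bits.
Transmission delay per hop = L/R = 8192/450000000 = 18.2044 μs; 3 hops → 54.6133 μs.
Propagation delays (d/s per hop): 133.667, 117.667, 74.6667 μs; sum = 326 μs.
Processing at 2 router(s): 2 × 1.7 ms = 3400 μs.
End-to-end = 3781 μs.

3781 μs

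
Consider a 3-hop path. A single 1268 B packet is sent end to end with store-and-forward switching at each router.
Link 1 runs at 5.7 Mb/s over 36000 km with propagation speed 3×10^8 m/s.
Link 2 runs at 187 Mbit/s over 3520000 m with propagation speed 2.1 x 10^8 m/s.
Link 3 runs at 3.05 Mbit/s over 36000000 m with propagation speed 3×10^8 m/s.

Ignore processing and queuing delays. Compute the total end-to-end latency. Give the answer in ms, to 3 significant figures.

262 ms

L = 1268 × 8 = 10144 bits.
Transmission delays (L/R per hop): 1.77965, 0.054246, 3.3259 ms; sum = 5.1598 ms.
Propagation delays (d/s per hop): 120, 16.7619, 120 ms; sum = 256.762 ms.
End-to-end = 262 ms.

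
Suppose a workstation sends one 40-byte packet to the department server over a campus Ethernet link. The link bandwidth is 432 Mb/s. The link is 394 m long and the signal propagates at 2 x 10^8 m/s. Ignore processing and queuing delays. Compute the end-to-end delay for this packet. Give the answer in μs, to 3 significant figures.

L = 40 × 8 = 320 bits.
Transmission delay = L/R = 320 / 432000000 = 0.740741 μs.
Propagation delay = d/s = 394 m / 200000000 m/s = 1.97 μs.
Total = 2.71 μs.

2.71 μs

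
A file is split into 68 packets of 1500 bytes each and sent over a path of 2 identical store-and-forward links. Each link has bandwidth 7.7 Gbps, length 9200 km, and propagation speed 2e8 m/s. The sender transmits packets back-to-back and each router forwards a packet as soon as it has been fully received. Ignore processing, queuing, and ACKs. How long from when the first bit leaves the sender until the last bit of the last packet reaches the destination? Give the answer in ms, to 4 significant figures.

Per-hop transmission t_tx = L/R = 12000/7700000000 = 0.00155844 ms.
Per-hop propagation t_prop = 9200000/200000000 = 46 ms.
Pipeline fill: first packet needs 2·t_tx to clear all hops; remaining 67 packets each add one t_tx.
Total = (2+68-1)·t_tx + 2·t_prop = 69·0.00155844 + 2·46 = 92.11 ms.

92.11 ms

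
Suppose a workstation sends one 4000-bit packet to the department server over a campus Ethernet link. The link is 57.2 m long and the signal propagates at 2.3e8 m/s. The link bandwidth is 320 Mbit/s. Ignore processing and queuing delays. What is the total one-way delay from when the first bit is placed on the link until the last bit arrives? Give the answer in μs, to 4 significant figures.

Transmission delay = L/R = 4000 / 320000000 = 12.5 μs.
Propagation delay = d/s = 57.2 m / 2.3e+08 m/s = 0.248696 μs.
Total = 12.75 μs.

12.75 μs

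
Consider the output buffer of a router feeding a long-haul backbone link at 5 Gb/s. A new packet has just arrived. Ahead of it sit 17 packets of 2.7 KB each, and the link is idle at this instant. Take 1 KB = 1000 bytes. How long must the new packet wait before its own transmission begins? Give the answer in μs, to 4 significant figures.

Each queued packet: L/R = 21600/5000000000 = 4.32 μs.
17 queued → 73.44 μs.
Queuing delay = 73.44 μs.

73.44 μs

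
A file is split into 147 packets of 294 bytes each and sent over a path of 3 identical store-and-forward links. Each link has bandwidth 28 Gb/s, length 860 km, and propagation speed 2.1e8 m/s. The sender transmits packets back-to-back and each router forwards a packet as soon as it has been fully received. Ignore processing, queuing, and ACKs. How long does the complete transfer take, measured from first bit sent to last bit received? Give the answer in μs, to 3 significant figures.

12300 μs

Per-hop transmission t_tx = L/R = 2352/28000000000 = 0.084 μs.
Per-hop propagation t_prop = 860000/210000000 = 4095.24 μs.
Pipeline fill: first packet needs 3·t_tx to clear all hops; remaining 146 packets each add one t_tx.
Total = (3+147-1)·t_tx + 3·t_prop = 149·0.084 + 3·4095.24 = 12300 μs.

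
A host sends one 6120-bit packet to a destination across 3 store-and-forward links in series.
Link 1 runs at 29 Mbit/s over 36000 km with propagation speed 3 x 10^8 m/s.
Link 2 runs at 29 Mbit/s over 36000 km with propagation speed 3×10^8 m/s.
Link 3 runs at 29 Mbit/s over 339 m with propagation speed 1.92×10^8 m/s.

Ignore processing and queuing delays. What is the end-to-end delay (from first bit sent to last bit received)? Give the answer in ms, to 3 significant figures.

241 ms

Transmission delay per hop = L/R = 6120/29000000 = 0.211034 ms; 3 hops → 0.633103 ms.
Propagation delays (d/s per hop): 120, 120, 0.00176563 ms; sum = 240.002 ms.
End-to-end = 241 ms.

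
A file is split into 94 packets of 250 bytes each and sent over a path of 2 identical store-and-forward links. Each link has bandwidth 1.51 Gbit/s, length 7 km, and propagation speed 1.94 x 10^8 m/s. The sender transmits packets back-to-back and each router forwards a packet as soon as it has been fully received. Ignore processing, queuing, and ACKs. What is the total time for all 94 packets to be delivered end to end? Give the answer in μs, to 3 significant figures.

Per-hop transmission t_tx = L/R = 2000/1510000000 = 1.3245 μs.
Per-hop propagation t_prop = 7000/194000000 = 36.0825 μs.
Pipeline fill: first packet needs 2·t_tx to clear all hops; remaining 93 packets each add one t_tx.
Total = (2+94-1)·t_tx + 2·t_prop = 95·1.3245 + 2·36.0825 = 198 μs.

198 μs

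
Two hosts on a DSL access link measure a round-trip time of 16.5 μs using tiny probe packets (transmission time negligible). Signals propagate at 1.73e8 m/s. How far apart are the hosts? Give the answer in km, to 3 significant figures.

1.43 km

One-way propagation = RTT/2 = 8.25 μs.
d = s × t = 173000000 × 8.25e-06 = 1.43 km.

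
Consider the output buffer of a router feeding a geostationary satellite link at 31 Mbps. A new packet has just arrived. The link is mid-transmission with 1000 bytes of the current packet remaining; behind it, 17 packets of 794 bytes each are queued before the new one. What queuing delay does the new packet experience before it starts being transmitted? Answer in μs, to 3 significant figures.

Each queued packet: L/R = 6352/31000000 = 204.903 μs.
17 queued → 3483.35 μs.
Plus remaining 8000 bits of current packet: 258.065 μs.
Queuing delay = 3740 μs.

3740 μs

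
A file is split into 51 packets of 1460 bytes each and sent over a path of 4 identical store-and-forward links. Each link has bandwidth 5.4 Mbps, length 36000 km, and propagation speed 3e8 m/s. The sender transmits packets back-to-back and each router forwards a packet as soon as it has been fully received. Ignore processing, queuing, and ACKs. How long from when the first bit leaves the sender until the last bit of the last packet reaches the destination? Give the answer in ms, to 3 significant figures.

597 ms

Per-hop transmission t_tx = L/R = 11680/5400000 = 2.16296 ms.
Per-hop propagation t_prop = 36000000/300000000 = 120 ms.
Pipeline fill: first packet needs 4·t_tx to clear all hops; remaining 50 packets each add one t_tx.
Total = (4+51-1)·t_tx + 4·t_prop = 54·2.16296 + 4·120 = 597 ms.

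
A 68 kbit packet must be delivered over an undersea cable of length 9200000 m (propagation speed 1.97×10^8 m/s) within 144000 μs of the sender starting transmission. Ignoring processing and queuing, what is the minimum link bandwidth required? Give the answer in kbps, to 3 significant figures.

Propagation delay = 9200000 / 197000000 = 46700.5 μs.
Transmission budget = 144000 − 46700.5 = 97299.5 μs.
R ≥ L / t_tx = 68000 bits / 0.0972995 s = 699 kbps.

699 kbps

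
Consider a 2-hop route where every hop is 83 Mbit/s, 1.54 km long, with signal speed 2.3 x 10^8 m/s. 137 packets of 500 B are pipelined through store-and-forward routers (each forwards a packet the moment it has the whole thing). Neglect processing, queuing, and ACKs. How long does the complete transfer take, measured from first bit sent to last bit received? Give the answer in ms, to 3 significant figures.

6.66 ms

Per-hop transmission t_tx = L/R = 4000/83000000 = 0.0481928 ms.
Per-hop propagation t_prop = 1540/2.3e+08 = 0.00669565 ms.
Pipeline fill: first packet needs 2·t_tx to clear all hops; remaining 136 packets each add one t_tx.
Total = (2+137-1)·t_tx + 2·t_prop = 138·0.0481928 + 2·0.00669565 = 6.66 ms.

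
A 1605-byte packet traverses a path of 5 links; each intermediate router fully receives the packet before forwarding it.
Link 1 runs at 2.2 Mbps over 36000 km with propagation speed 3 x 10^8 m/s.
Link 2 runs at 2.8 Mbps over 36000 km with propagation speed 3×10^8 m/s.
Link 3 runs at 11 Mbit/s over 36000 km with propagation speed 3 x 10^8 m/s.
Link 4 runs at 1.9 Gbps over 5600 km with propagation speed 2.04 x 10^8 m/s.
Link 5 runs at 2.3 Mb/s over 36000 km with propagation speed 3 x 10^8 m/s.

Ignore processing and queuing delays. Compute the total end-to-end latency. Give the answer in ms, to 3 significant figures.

L = 1605 × 8 = 12840 bits.
Transmission delays (L/R per hop): 5.83636, 4.58571, 1.16727, 0.00675789, 5.58261 ms; sum = 17.1787 ms.
Propagation delays (d/s per hop): 120, 120, 120, 27.451, 120 ms; sum = 507.451 ms.
End-to-end = 525 ms.

525 ms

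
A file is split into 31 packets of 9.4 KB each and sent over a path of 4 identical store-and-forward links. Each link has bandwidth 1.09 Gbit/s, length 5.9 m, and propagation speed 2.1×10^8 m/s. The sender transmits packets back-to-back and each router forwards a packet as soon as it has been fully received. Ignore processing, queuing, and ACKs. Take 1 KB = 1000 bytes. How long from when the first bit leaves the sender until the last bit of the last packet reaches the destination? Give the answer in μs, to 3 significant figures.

2350 μs

Per-hop transmission t_tx = L/R = 75200/1090000000 = 68.9908 μs.
Per-hop propagation t_prop = 5.9/210000000 = 0.0280952 μs.
Pipeline fill: first packet needs 4·t_tx to clear all hops; remaining 30 packets each add one t_tx.
Total = (4+31-1)·t_tx + 4·t_prop = 34·68.9908 + 4·0.0280952 = 2350 μs.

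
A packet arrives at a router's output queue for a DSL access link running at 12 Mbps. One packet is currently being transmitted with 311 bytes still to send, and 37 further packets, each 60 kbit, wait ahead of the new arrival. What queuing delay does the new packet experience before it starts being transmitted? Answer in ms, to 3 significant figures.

Each queued packet: L/R = 60000/12000000 = 5 ms.
37 queued → 185 ms.
Plus remaining 2488 bits of current packet: 0.207333 ms.
Queuing delay = 185 ms.

185 ms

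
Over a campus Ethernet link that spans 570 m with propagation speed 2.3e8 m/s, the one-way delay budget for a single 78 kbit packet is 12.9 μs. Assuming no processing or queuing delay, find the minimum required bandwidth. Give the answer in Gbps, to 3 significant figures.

7.48 Gbps

Propagation delay = 570 / 2.3e+08 = 2.47826 μs.
Transmission budget = 12.9 − 2.47826 = 10.4217 μs.
R ≥ L / t_tx = 78000 bits / 1.04217e-05 s = 7.48 Gbps.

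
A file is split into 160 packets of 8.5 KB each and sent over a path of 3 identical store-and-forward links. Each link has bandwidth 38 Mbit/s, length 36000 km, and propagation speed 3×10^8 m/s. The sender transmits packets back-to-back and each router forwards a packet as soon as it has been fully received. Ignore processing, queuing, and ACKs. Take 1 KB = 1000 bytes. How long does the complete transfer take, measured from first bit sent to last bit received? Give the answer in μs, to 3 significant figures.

Per-hop transmission t_tx = L/R = 68000/38000000 = 1789.47 μs.
Per-hop propagation t_prop = 36000000/300000000 = 120000 μs.
Pipeline fill: first packet needs 3·t_tx to clear all hops; remaining 159 packets each add one t_tx.
Total = (3+160-1)·t_tx + 3·t_prop = 162·1789.47 + 3·120000 = 650000 μs.

650000 μs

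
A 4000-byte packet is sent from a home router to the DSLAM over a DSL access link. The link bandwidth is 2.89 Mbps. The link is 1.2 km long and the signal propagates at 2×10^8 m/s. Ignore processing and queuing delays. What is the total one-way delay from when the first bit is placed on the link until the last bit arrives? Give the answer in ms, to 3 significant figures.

11.1 ms

L = 4000 × 8 = 32000 bits.
Transmission delay = L/R = 32000 / 2890000 = 11.0727 ms.
Propagation delay = d/s = 1200 m / 200000000 m/s = 0.006 ms.
Total = 11.1 ms.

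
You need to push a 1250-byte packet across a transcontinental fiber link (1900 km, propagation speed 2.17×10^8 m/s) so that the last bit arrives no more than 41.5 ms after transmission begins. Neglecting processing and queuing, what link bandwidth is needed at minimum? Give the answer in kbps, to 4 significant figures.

305.4 kbps

L = 10000 bits.
Propagation delay = 1900000 / 217000000 = 8.75576 ms.
Transmission budget = 41.5 − 8.75576 = 32.7442 ms.
R ≥ L / t_tx = 10000 bits / 0.0327442 s = 305.4 kbps.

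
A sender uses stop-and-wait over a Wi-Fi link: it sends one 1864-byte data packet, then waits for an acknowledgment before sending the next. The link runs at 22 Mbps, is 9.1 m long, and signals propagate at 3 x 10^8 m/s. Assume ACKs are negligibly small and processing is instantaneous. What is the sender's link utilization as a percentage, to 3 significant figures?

t_tx = L/R = 14912/22000000 = 0.000677818 s.
t_prop = 9.1/300000000 = 3.03333e-08 s; RTT = 6.06667e-08 s.
Cycle = t_tx + RTT = 0.000677879 s.
Utilization = t_tx / cycle = 0.000677818/0.000677879 = 100 %.

100 %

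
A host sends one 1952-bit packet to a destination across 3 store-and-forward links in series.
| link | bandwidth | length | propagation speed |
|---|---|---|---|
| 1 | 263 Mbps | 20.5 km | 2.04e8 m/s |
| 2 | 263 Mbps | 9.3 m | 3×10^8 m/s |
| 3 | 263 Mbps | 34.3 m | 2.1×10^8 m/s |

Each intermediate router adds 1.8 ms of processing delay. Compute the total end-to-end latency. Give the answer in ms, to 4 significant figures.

Transmission delay per hop = L/R = 1952/263000000 = 0.00742205 ms; 3 hops → 0.0222662 ms.
Propagation delays (d/s per hop): 0.10049, 3.1e-05, 0.000163333 ms; sum = 0.100685 ms.
Processing at 2 router(s): 2 × 1.8 ms = 3.6 ms.
End-to-end = 3.723 ms.

3.723 ms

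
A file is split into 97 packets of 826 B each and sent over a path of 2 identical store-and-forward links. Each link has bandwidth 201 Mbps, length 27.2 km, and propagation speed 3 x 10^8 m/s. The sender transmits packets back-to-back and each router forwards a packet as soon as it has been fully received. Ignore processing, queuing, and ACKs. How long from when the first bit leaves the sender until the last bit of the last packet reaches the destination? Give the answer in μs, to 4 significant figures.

3403 μs

Per-hop transmission t_tx = L/R = 6608/201000000 = 32.8756 μs.
Per-hop propagation t_prop = 27200/300000000 = 90.6667 μs.
Pipeline fill: first packet needs 2·t_tx to clear all hops; remaining 96 packets each add one t_tx.
Total = (2+97-1)·t_tx + 2·t_prop = 98·32.8756 + 2·90.6667 = 3403 μs.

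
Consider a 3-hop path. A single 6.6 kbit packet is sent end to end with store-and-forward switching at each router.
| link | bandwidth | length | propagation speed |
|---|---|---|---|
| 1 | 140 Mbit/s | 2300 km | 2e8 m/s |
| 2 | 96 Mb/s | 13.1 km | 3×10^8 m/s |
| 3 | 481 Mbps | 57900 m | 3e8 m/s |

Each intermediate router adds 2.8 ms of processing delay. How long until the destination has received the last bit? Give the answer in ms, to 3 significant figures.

17.5 ms

L = 6600 bits.
Transmission delays (L/R per hop): 0.0471429, 0.06875, 0.0137214 ms; sum = 0.129614 ms.
Propagation delays (d/s per hop): 11.5, 0.0436667, 0.193 ms; sum = 11.7367 ms.
Processing at 2 router(s): 2 × 2.8 ms = 5.6 ms.
End-to-end = 17.5 ms.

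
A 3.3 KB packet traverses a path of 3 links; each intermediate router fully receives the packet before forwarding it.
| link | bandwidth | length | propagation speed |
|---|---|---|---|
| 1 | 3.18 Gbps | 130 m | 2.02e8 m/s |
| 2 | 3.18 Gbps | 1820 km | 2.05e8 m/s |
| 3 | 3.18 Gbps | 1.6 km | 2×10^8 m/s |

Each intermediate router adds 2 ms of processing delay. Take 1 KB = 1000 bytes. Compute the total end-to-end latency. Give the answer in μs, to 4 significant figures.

L = 26400 bits.
Transmission delay per hop = L/R = 26400/3180000000 = 8.30189 μs; 3 hops → 24.9057 μs.
Propagation delays (d/s per hop): 0.643564, 8878.05, 8 μs; sum = 8886.69 μs.
Processing at 2 router(s): 2 × 2 ms = 4000 μs.
End-to-end = 12910 μs.

12910 μs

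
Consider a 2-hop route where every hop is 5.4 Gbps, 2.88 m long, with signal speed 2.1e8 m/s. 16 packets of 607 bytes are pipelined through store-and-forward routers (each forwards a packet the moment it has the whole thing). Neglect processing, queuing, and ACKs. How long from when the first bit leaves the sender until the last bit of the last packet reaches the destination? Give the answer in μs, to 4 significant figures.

Per-hop transmission t_tx = L/R = 4856/5400000000 = 0.899259 μs.
Per-hop propagation t_prop = 2.88/210000000 = 0.0137143 μs.
Pipeline fill: first packet needs 2·t_tx to clear all hops; remaining 15 packets each add one t_tx.
Total = (2+16-1)·t_tx + 2·t_prop = 17·0.899259 + 2·0.0137143 = 15.31 μs.

15.31 μs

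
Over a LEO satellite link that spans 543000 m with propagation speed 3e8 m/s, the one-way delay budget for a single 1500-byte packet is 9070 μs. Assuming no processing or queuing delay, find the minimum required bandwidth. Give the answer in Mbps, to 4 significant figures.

L = 12000 bits.
Propagation delay = 543000 / 300000000 = 1810 μs.
Transmission budget = 9070 − 1810 = 7260 μs.
R ≥ L / t_tx = 12000 bits / 0.00726 s = 1.653 Mbps.

1.653 Mbps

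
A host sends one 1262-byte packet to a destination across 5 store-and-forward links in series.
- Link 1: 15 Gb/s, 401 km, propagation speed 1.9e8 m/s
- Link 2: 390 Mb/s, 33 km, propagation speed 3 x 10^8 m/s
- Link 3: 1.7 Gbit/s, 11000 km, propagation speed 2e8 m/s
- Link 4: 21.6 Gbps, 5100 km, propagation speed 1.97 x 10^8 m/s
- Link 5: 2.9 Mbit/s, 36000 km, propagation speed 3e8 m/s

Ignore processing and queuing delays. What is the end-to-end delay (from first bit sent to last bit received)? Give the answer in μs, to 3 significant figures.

207000 μs

L = 1262 × 8 = 10096 bits.
Transmission delays (L/R per hop): 0.673067, 25.8872, 5.93882, 0.467407, 3481.38 μs; sum = 3514.35 μs.
Propagation delays (d/s per hop): 2110.53, 110, 55000, 25888.3, 120000 μs; sum = 203109 μs.
End-to-end = 207000 μs.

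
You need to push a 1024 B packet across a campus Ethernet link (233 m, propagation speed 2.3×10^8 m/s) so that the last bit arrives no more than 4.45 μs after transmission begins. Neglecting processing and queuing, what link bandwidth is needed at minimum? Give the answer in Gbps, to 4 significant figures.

2.384 Gbps

L = 8192 bits.
Propagation delay = 233 / 2.3e+08 = 1.01304 μs.
Transmission budget = 4.45 − 1.01304 = 3.43696 μs.
R ≥ L / t_tx = 8192 bits / 3.43696e-06 s = 2.384 Gbps.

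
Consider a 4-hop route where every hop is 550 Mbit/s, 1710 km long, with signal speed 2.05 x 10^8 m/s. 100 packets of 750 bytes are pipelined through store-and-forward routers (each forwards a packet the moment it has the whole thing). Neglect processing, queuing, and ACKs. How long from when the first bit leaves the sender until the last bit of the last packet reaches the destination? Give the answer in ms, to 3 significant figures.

Per-hop transmission t_tx = L/R = 6000/550000000 = 0.0109091 ms.
Per-hop propagation t_prop = 1710000/2.05e+08 = 8.34146 ms.
Pipeline fill: first packet needs 4·t_tx to clear all hops; remaining 99 packets each add one t_tx.
Total = (4+100-1)·t_tx + 4·t_prop = 103·0.0109091 + 4·8.34146 = 34.5 ms.

34.5 ms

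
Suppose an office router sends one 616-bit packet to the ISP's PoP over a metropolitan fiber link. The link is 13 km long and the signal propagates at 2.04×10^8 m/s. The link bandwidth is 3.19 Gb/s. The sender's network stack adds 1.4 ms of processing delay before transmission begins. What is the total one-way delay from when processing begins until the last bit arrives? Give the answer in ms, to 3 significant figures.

Transmission delay = L/R = 616 / 3190000000 = 0.000193103 ms.
Propagation delay = d/s = 13000 m / 204000000 m/s = 0.0637255 ms.
Plus processing delay 1.4 ms = 1.4 ms.
Total = 1.46 ms.

1.46 ms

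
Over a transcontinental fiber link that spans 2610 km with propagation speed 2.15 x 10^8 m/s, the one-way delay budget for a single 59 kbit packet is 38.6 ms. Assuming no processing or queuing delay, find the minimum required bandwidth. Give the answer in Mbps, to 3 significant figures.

2.23 Mbps

Propagation delay = 2610000 / 215000000 = 12.1395 ms.
Transmission budget = 38.6 − 12.1395 = 26.4605 ms.
R ≥ L / t_tx = 59000 bits / 0.0264605 s = 2.23 Mbps.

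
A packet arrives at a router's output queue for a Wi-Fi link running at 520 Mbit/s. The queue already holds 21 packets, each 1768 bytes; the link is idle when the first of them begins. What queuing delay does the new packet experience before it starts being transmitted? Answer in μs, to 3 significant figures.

571 μs

Each queued packet: L/R = 14144/520000000 = 27.2 μs.
21 queued → 571.2 μs.
Queuing delay = 571 μs.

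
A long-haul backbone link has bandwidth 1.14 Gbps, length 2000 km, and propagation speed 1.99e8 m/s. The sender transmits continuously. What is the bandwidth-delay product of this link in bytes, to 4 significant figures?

Propagation delay = 2000000 / 199000000 = 0.0100503 s.
BDP = R × t_prop = 1140000000 × 0.0100503 = 11457300 bits.
In bytes: 11457300/8 = 1432000 bytes.

1432000 bytes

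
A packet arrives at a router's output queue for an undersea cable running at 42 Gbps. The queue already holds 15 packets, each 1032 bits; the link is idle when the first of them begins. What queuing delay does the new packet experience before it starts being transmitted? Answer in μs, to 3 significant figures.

0.369 μs

Each queued packet: L/R = 1032/42000000000 = 0.0245714 μs.
15 queued → 0.368571 μs.
Queuing delay = 0.369 μs.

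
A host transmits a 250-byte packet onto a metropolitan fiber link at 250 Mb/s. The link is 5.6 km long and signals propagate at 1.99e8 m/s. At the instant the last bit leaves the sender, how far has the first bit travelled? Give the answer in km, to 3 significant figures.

1.59 km

t_tx = L/R = 2000/250000000 = 8e-06 s.
Distance = s × t_tx = 199000000 × 8e-06 = 1.59 km.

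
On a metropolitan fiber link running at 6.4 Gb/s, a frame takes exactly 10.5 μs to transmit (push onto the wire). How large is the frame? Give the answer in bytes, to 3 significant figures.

8400 bytes

L = R × t_tx = 6400000000 b/s × 1.05e-05 s = 67200 bits.
In bytes: 67200 / 8 = 8400 bytes.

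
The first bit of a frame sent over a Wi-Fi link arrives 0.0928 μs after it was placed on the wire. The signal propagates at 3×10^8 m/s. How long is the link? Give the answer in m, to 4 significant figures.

27.84 m

d = s × t_prop = 300000000 × 9.28e-08 = 27.84 m.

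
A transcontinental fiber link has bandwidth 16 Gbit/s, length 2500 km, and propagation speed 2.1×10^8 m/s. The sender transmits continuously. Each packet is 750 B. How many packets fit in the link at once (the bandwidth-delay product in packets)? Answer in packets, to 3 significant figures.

Propagation delay = 2500000 / 210000000 = 0.0119048 s.
BDP = R × t_prop = 16000000000 × 0.0119048 = 190476000 bits.
In packets of 6000 bits: 31700 packets.

31700 packets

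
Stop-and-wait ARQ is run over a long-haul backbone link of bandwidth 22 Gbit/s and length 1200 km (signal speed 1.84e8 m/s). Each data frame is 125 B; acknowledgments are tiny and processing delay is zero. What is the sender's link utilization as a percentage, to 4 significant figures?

t_tx = L/R = 1000/22000000000 = 4.54545e-08 s.
t_prop = 1200000/184000000 = 0.00652174 s; RTT = 0.0130435 s.
Cycle = t_tx + RTT = 0.0130435 s.
Utilization = t_tx / cycle = 4.54545e-08/0.0130435 = 0.0003485 %.

0.0003485 %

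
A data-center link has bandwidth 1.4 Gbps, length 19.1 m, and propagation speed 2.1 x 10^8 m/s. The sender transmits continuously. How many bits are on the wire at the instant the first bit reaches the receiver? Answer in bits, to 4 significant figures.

Propagation delay = 19.1 / 210000000 = 9.09524e-08 s.
BDP = R × t_prop = 1400000000 × 9.09524e-08 = 127.333 bits.

127.3 bits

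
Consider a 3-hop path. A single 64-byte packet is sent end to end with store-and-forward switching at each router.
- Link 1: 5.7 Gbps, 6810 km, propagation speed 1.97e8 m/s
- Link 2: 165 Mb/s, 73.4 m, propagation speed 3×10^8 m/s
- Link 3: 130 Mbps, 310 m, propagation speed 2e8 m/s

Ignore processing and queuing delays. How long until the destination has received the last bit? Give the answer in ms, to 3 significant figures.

34.6 ms

L = 64 × 8 = 512 bits.
Transmission delays (L/R per hop): 8.98246e-05, 0.00310303, 0.00393846 ms; sum = 0.00713132 ms.
Propagation delays (d/s per hop): 34.5685, 0.000244667, 0.00155 ms; sum = 34.5703 ms.
End-to-end = 34.6 ms.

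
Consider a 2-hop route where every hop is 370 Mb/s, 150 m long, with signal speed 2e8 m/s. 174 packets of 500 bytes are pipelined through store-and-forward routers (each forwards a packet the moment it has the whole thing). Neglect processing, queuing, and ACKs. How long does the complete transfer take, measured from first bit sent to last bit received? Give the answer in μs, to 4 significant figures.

Per-hop transmission t_tx = L/R = 4000/370000000 = 10.8108 μs.
Per-hop propagation t_prop = 150/200000000 = 0.75 μs.
Pipeline fill: first packet needs 2·t_tx to clear all hops; remaining 173 packets each add one t_tx.
Total = (2+174-1)·t_tx + 2·t_prop = 175·10.8108 + 2·0.75 = 1893 μs.

1893 μs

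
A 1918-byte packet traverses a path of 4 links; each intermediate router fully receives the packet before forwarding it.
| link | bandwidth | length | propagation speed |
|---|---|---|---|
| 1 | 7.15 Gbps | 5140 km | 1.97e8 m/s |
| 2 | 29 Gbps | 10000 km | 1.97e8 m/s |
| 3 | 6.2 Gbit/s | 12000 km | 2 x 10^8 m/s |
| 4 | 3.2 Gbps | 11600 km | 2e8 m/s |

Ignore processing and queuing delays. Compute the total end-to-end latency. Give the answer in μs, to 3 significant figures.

195000 μs

L = 1918 × 8 = 15344 bits.
Transmission delays (L/R per hop): 2.14601, 0.529103, 2.47484, 4.795 μs; sum = 9.94496 μs.
Propagation delays (d/s per hop): 26091.4, 50761.4, 60000, 58000 μs; sum = 194853 μs.
End-to-end = 195000 μs.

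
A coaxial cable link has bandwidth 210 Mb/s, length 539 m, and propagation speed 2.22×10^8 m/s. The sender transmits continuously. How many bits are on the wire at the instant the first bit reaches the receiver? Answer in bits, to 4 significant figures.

Propagation delay = 539 / 2.22e+08 = 2.42793e-06 s.
BDP = R × t_prop = 210000000 × 2.42793e-06 = 509.865 bits.

509.9 bits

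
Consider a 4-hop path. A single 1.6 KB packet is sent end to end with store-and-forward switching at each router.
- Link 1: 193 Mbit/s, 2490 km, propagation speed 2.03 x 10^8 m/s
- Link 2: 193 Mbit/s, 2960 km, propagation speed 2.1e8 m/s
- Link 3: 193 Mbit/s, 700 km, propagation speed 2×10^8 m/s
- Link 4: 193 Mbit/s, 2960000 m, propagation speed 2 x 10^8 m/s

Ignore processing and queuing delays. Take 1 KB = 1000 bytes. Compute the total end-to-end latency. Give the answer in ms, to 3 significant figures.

44.9 ms

L = 12800 bits.
Transmission delay per hop = L/R = 12800/193000000 = 0.0663212 ms; 4 hops → 0.265285 ms.
Propagation delays (d/s per hop): 12.266, 14.0952, 3.5, 14.8 ms; sum = 44.6612 ms.
End-to-end = 44.9 ms.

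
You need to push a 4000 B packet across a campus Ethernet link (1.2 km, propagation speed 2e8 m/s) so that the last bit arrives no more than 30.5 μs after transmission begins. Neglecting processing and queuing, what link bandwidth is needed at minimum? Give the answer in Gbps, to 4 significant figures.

1.306 Gbps

L = 32000 bits.
Propagation delay = 1200 / 200000000 = 6 μs.
Transmission budget = 30.5 − 6 = 24.5 μs.
R ≥ L / t_tx = 32000 bits / 2.45e-05 s = 1.306 Gbps.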